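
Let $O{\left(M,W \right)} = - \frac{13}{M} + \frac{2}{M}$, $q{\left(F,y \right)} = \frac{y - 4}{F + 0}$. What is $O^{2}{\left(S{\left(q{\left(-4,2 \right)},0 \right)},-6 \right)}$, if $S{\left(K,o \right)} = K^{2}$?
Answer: $1936$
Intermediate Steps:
$q{\left(F,y \right)} = \frac{-4 + y}{F}$
$O{\left(M,W \right)} = - \frac{11}{M}$
$O^{2}{\left(S{\left(q{\left(-4,2 \right)},0 \right)},-6 \right)} = \left(- \frac{11}{\left(\frac{-4 + 2}{-4}\right)^{2}}\right)^{2} = \left(- \frac{11}{\left(\left(- \frac{1}{4}\right) \left(-2\right)\right)^{2}}\right)^{2} = \left(- \frac{11}{\left(\frac{1}{2}\right)^{2}}\right)^{2} = \left(- 11 \frac{1}{\frac{1}{4}}\right)^{2} = \left(\left(-11\right) 4\right)^{2} = \left(-44\right)^{2} = 1936$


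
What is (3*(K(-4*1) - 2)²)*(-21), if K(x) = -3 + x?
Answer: -5103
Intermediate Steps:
(3*(K(-4*1) - 2)²)*(-21) = (3*((-3 - 4*1) - 2)²)*(-21) = (3*((-3 - 4) - 2)²)*(-21) = (3*(-7 - 2)²)*(-21) = (3*(-9)²)*(-21) = (3*81)*(-21) = 243*(-21) = -5103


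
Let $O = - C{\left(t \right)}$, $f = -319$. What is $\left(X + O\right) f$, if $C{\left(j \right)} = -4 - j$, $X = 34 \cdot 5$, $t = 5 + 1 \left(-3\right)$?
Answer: $-56144$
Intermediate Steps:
$t = 2$ ($t = 5 - 3 = 2$)
$X = 170$
$O = 6$ ($O = - (-4 - 2) = \left(-1\right) \left(-6\right) = 6$)
$\left(X + O\right) f = \left(170 + 6\right) \left(-319\right) = 176 \left(-319\right) = -56144$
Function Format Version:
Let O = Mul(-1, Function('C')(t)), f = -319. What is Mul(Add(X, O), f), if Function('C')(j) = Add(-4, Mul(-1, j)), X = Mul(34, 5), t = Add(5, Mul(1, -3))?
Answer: -56144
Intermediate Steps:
t = 2 (t = Add(5, -3) = 2)
X = 170
O = 6 (O = Mul(-1, Add(-4, Mul(-1, 2))) = Mul(-1, Add(-4, -2)) = Mul(-1, -6) = 6)
Mul(Add(X, O), f) = Mul(Add(170, 6), -319) = Mul(176, -319) = -56144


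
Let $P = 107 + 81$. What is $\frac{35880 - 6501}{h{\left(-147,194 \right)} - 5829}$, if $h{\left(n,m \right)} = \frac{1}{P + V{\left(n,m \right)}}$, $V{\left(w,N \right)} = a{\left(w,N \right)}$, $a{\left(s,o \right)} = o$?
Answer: $- \frac{11222778}{2226677} \approx -5.0401$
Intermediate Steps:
$V{\left(w,N \right)} = N$
$P = 188$
$h{\left(n,m \right)} = \frac{1}{188 + m}$
$\frac{35880 - 6501}{h{\left(-147,194 \right)} - 5829} = \frac{35880 - 6501}{\frac{1}{188 + 194} - 5829} = \frac{29379}{\frac{1}{382} - 5829} = \frac{29379}{- \frac{2226677}{382}} = 29379 \left(- \frac{382}{2226677}\right) = - \frac{11222778}{2226677}$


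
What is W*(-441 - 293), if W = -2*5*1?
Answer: 7340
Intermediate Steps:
W = -10 (W = -10*1 = -10)
W*(-441 - 293) = -10*(-441 - 293) = -10*(-734) = 7340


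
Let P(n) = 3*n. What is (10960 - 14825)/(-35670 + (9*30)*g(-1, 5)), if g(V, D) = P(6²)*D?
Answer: -773/22026 ≈ -0.035095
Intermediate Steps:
g(V, D) = 108*D (g(V, D) = (3*6²)*D = (3*36)*D = 108*D)
(10960 - 14825)/(-35670 + (9*30)*g(-1, 5)) = (10960 - 14825)/(-35670 + (9*30)*(108*5)) = -3865/(-35670 + 270*540) = -3865/(-35670 + 145800) = -3865/110130 = -3865*1/110130 = -773/22026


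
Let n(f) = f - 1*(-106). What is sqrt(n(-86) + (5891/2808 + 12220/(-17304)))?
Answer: sqrt(2435613285378)/337428 ≈ 4.6251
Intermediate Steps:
n(f) = 106 + f (n(f) = f + 106 = 106 + f)
sqrt(n(-86) + (5891/2808 + 12220/(-17304))) = sqrt((106 - 86) + (5891/2808 + 12220/(-17304))) = sqrt(20 + (5891*(1/2808) + 12220*(-1/17304))) = sqrt(20 + (5891/2808 - 3055/4326)) = sqrt(20 + 2817671/2024568) = sqrt(43309031/2024568) = sqrt(2435613285378)/337428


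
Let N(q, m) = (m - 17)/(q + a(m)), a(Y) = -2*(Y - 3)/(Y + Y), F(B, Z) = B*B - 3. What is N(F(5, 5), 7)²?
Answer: 49/225 ≈ 0.21778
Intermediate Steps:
F(B, Z) = -3 + B² (F(B, Z) = B² - 3 = -3 + B²)
a(Y) = -(-3 + Y)/Y (a(Y) = -2*(-3 + Y)/(2*Y) = -2*(-3 + Y)*1/(2*Y) = -(-3 + Y)/Y)
N(q, m) = (-17 + m)/(q + (3 - m)/m) (N(q, m) = (m - 17)/(q + (3 - m)/m) = (-17 + m)/(q + (3 - m)/m))
N(F(5, 5), 7)² = (7*(-17 + 7)/(3 - 1*7 + 7*(-3 + 5²)))² = (7*(-10)/(3 - 7 + 7*(-3 + 25)))² = (7*(-10)/(3 - 7 + 7*22))² = (7*(-10)/(3 - 7 + 154))² = (7*(-10)/150)² = (7*(1/150)*(-10))² = (-7/15)² = 49/225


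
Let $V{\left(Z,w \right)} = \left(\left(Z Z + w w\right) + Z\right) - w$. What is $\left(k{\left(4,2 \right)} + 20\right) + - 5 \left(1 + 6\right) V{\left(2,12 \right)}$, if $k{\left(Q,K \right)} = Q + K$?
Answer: $-4804$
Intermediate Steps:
$k{\left(Q,K \right)} = K + Q$
$V{\left(Z,w \right)} = Z + Z^{2} + w^{2} - w$ ($V{\left(Z,w \right)} = \left(\left(Z^{2} + w^{2}\right) + Z\right) - w = \left(Z + Z^{2} + w^{2}\right) - w = Z + Z^{2} + w^{2} - w$)
$\left(k{\left(4,2 \right)} + 20\right) + - 5 \left(1 + 6\right) V{\left(2,12 \right)} = \left(\left(2 + 4\right) + 20\right) + - 5 \left(1 + 6\right) \left(2 + 2^{2} + 12^{2} - 12\right) = \left(6 + 20\right) + \left(-5\right) 7 \left(2 + 4 + 144 - 12\right) = 26 - 4830 = -4804$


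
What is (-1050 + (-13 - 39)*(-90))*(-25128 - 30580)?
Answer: -202220040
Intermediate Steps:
(-1050 + (-13 - 39)*(-90))*(-25128 - 30580) = (-1050 - 52*(-90))*(-55708) = (-1050 + 4680)*(-55708) = 3630*(-55708) = -202220040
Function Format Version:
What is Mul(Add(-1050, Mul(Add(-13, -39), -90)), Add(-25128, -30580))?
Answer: -202220040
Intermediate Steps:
Mul(Add(-1050, Mul(Add(-13, -39), -90)), Add(-25128, -30580)) = Mul(Add(-1050, Mul(-52, -90)), -55708) = Mul(Add(-1050, 4680), -55708) = Mul(3630, -55708) = -202220040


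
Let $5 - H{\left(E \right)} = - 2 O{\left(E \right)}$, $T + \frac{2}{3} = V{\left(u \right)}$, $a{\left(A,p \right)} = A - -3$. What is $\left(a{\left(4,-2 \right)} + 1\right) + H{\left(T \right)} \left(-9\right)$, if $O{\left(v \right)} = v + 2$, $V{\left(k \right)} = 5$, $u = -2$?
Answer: $-151$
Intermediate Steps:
$a{\left(A,p \right)} = 3 + A$ ($a{\left(A,p \right)} = A + 3 = 3 + A$)
$T = \frac{13}{3}$ ($T = - \frac{2}{3} + 5 = \frac{13}{3} \approx 4.3333$)
$O{\left(v \right)} = 2 + v$
$H{\left(E \right)} = 9 + 2 E$ ($H{\left(E \right)} = 5 - - 2 \left(2 + E\right) = 5 - \left(-4 - 2 E\right) = 5 + \left(4 + 2 E\right) = 9 + 2 E$)
$\left(a{\left(4,-2 \right)} + 1\right) + H{\left(T \right)} \left(-9\right) = \left(\left(3 + 4\right) + 1\right) + \left(9 + 2 \cdot \frac{13}{3}\right) \left(-9\right) = \left(7 + 1\right) + \left(9 + \frac{26}{3}\right) \left(-9\right) = 8 + \frac{53}{3} \left(-9\right) = 8 - 159 = -151$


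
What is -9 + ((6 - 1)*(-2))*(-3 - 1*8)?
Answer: 101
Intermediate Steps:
-9 + ((6 - 1)*(-2))*(-3 - 1*8) = -9 + (5*(-2))*(-3 - 8) = -9 - 10*(-11) = -9 + 110 = 101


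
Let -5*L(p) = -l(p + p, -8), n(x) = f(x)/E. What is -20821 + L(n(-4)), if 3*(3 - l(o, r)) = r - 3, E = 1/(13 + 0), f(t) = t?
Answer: -62459/3 ≈ -20820.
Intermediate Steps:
E = 1/13 ≈ 0.076923
l(o, r) = 4 - r/3 (l(o, r) = 3 - (r - 3)/3 = 3 - (-3 + r)/3 = 3 + (1 - r/3) = 4 - r/3)
n(x) = 13*x (n(x) = x/(1/13) = x*13 = 13*x)
L(p) = 4/3 (L(p) = -(-1)*(4 - ⅓*(-8))/5 = -(-1)*(4 + 8/3)/5 = -(-1)*20/(5*3) = -⅕*(-20/3) = 4/3)
-20821 + L(n(-4)) = -20821 + 4/3 = -62459/3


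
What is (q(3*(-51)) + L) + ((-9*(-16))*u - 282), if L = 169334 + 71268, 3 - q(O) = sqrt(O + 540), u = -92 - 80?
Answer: 215555 - 3*sqrt(43) ≈ 2.1554e+5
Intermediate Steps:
u = -172
q(O) = 3 - sqrt(540 + O) (q(O) = 3 - sqrt(O + 540) = 3 - sqrt(540 + O))
L = 240602
(q(3*(-51)) + L) + ((-9*(-16))*u - 282) = ((3 - sqrt(540 + 3*(-51))) + 240602) + (-9*(-16)*(-172) - 282) = ((3 - sqrt(540 - 153)) + 240602) + (144*(-172) - 282) = ((3 - sqrt(387)) + 240602) + (-24768 - 282) = ((3 - 3*sqrt(43)) + 240602) - 25050 = (240605 - 3*sqrt(43)) - 25050 = 215555 - 3*sqrt(43)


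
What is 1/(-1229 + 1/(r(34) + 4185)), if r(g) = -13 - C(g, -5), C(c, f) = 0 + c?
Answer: -4138/5085601 ≈ -0.00081367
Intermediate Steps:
C(c, f) = c
r(g) = -13 - g
1/(-1229 + 1/(r(34) + 4185)) = 1/(-1229 + 1/((-13 - 1*34) + 4185)) = 1/(-1229 + 1/((-13 - 34) + 4185)) = 1/(-1229 + 1/(-47 + 4185)) = 1/(-1229 + 1/4138) = 1/(-5085601/4138) = -4138/5085601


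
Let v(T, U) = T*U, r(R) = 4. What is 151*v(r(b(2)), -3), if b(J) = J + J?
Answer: -1812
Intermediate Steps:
b(J) = 2*J
151*v(r(b(2)), -3) = 151*(4*(-3)) = 151*(-12) = -1812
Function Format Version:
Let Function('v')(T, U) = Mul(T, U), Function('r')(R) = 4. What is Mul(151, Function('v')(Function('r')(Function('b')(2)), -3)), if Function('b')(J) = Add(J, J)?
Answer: -1812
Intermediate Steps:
Function('b')(J) = Mul(2, J)
Mul(151, Function('v')(Function('r')(Function('b')(2)), -3)) = Mul(151, Mul(4, -3)) = Mul(151, -12) = -1812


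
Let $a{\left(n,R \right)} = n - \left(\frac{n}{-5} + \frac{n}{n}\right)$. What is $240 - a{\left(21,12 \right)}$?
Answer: $\frac{1079}{5} \approx 215.8$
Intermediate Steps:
$a{\left(n,R \right)} = -1 + \frac{6 n}{5}$ ($a{\left(n,R \right)} = n - \left(n \left(- \frac{1}{5}\right) + 1\right) = n - \left(- \frac{n}{5} + 1\right) = n - \left(1 - \frac{n}{5}\right) = n + \left(-1 + \frac{n}{5}\right) = -1 + \frac{6 n}{5}$)
$240 - a{\left(21,12 \right)} = 240 - \left(-1 + \frac{6}{5} \cdot 21\right) = 240 - \left(-1 + \frac{126}{5}\right) = 240 - \frac{121}{5} = \frac{1079}{5}$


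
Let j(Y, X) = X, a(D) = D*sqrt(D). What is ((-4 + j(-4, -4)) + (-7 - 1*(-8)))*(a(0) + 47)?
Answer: -329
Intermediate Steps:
a(D) = D**(3/2)
((-4 + j(-4, -4)) + (-7 - 1*(-8)))*(a(0) + 47) = ((-4 - 4) + (-7 - 1*(-8)))*(0**(3/2) + 47) = (-8 + (-7 + 8))*(0 + 47) = (-8 + 1)*47 = -7*47 = -329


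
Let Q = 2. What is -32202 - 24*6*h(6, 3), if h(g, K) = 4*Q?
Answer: -33354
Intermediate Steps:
h(g, K) = 8 (h(g, K) = 4*2 = 8)
-32202 - 24*6*h(6, 3) = -32202 - 24*6*8 = -32202 - 144*8 = -32202 - 1*1152 = -32202 - 1152 = -33354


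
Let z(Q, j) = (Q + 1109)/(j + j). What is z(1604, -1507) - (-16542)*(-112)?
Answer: -5584052569/3014 ≈ -1.8527e+6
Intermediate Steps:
z(Q, j) = (1109 + Q)/(2*j) (z(Q, j) = (1109 + Q)/((2*j)) = (1109 + Q)*(1/(2*j)) = (1109 + Q)/(2*j))
z(1604, -1507) - (-16542)*(-112) = (1/2)*(1109 + 1604)/(-1507) - (-16542)*(-112) = (1/2)*(-1/1507)*2713 - 1*1852704 = -2713/3014 - 1852704 = -5584052569/3014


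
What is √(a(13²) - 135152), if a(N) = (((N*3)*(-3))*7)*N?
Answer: I*√1934495 ≈ 1390.9*I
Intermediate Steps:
a(N) = -63*N² (a(N) = (((3*N)*(-3))*7)*N = (-9*N*7)*N = (-63*N)*N = -63*N²)
√(a(13²) - 135152) = √(-63*(13²)² - 135152) = √(-63*169² - 135152) = √(-63*28561 - 135152) = √(-1799343 - 135152) = √(-1934495) = I*√1934495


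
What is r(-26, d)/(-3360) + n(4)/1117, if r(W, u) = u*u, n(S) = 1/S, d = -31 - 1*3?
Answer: -322603/938280 ≈ -0.34382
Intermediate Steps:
d = -34 (d = -31 - 3 = -34)
r(W, u) = u**2
r(-26, d)/(-3360) + n(4)/1117 = (-34)**2/(-3360) + 1/(4*1117) = 1156*(-1/3360) + (1/4)*(1/1117) = -289/840 + 1/4468 = -322603/938280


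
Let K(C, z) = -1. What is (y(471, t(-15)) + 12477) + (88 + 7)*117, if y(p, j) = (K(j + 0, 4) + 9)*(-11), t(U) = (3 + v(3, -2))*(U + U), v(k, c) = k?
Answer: 23504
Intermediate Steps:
t(U) = 12*U (t(U) = (3 + 3)*(U + U) = 6*(2*U) = 12*U)
y(p, j) = -88 (y(p, j) = (-1 + 9)*(-11) = 8*(-11) = -88)
(y(471, t(-15)) + 12477) + (88 + 7)*117 = (-88 + 12477) + (88 + 7)*117 = 12389 + 95*117 = 12389 + 11115 = 23504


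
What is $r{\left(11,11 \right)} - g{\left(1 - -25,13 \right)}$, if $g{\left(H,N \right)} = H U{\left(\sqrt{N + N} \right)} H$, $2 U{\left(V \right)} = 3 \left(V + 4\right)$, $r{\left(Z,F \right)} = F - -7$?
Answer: $-4038 - 1014 \sqrt{26} \approx -9208.4$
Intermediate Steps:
$r{\left(Z,F \right)} = 7 + F$ ($r{\left(Z,F \right)} = F + 7 = 7 + F$)
$U{\left(V \right)} = 6 + \frac{3 V}{2}$ ($U{\left(V \right)} = \frac{3 \left(V + 4\right)}{2} = \frac{3 \left(4 + V\right)}{2} = \frac{12 + 3 V}{2} = 6 + \frac{3 V}{2}$)
$g{\left(H,N \right)} = H^{2} \left(6 + \frac{3 \sqrt{2} \sqrt{N}}{2}\right)$ ($g{\left(H,N \right)} = H \left(6 + \frac{3 \sqrt{N + N}}{2}\right) H = H \left(6 + \frac{3 \sqrt{2 N}}{2}\right) H = H \left(6 + \frac{3 \sqrt{2} \sqrt{N}}{2}\right) H = H^{2} \left(6 + \frac{3 \sqrt{2} \sqrt{N}}{2}\right)$)
$r{\left(11,11 \right)} - g{\left(1 - -25,13 \right)} = \left(7 + 11\right) - \frac{3 \left(1 - -25\right)^{2} \left(4 + \sqrt{2} \sqrt{13}\right)}{2} = 18 - \frac{3 \left(1 + 25\right)^{2} \left(4 + \sqrt{26}\right)}{2} = 18 - \frac{3 \cdot 26^{2} \left(4 + \sqrt{26}\right)}{2} = 18 - \frac{3}{2} \cdot 676 \left(4 + \sqrt{26}\right) = 18 - \left(4056 + 1014 \sqrt{26}\right) = -4038 - 1014 \sqrt{26}$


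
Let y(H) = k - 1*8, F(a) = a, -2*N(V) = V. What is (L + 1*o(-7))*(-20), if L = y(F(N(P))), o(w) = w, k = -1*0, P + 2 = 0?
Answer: 300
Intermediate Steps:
P = -2 (P = -2 + 0 = -2)
N(V) = -V/2
k = 0
y(H) = -8 (y(H) = 0 - 1*8 = 0 - 8 = -8)
L = -8
(L + 1*o(-7))*(-20) = (-8 + 1*(-7))*(-20) = (-8 - 7)*(-20) = -15*(-20) = 300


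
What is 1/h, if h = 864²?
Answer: 1/746496 ≈ 1.3396e-6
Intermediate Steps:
h = 746496
1/h = 1/746496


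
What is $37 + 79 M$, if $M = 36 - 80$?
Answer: $-3439$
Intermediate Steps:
$M = -44$ ($M = 36 - 80 = -44$)
$37 + 79 M = 37 + 79 \left(-44\right) = 37 - 3476 = -3439$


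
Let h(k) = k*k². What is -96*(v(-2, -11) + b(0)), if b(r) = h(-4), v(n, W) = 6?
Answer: 5568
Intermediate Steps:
h(k) = k³
b(r) = -64 (b(r) = (-4)³ = -64)
-96*(v(-2, -11) + b(0)) = -96*(6 - 64) = -96*(-58) = 5568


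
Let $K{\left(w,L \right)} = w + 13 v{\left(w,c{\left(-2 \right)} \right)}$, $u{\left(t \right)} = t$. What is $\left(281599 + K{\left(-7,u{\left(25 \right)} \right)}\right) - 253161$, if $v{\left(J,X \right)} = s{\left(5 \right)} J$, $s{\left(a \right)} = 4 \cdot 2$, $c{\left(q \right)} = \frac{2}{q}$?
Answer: $27703$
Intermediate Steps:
$s{\left(a \right)} = 8$
$v{\left(J,X \right)} = 8 J$
$K{\left(w,L \right)} = 105 w$ ($K{\left(w,L \right)} = w + 13 \cdot 8 w = w + 104 w = 105 w$)
$\left(281599 + K{\left(-7,u{\left(25 \right)} \right)}\right) - 253161 = \left(281599 + 105 \left(-7\right)\right) - 253161 = \left(281599 - 735\right) - 253161 = 280864 - 253161 = 27703$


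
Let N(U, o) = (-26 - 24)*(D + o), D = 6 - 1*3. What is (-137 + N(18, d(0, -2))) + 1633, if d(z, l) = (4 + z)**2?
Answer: 546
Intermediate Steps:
D = 3 (D = 6 - 3 = 3)
N(U, o) = -150 - 50*o (N(U, o) = (-26 - 24)*(3 + o) = -50*(3 + o) = -150 - 50*o)
(-137 + N(18, d(0, -2))) + 1633 = (-137 + (-150 - 50*(4 + 0)**2)) + 1633 = (-137 + (-150 - 50*4**2)) + 1633 = (-137 + (-150 - 50*16)) + 1633 = (-137 + (-150 - 800)) + 1633 = (-137 - 950) + 1633 = -1087 + 1633 = 546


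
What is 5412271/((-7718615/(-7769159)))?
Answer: 42048793950089/7718615 ≈ 5.4477e+6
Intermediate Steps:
5412271/((-7718615/(-7769159))) = 5412271/((-7718615*(-1/7769159))) = 5412271/(7718615/7769159) = 5412271*(7769159/7718615) = 42048793950089/7718615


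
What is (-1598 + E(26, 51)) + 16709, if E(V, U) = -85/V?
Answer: 392801/26 ≈ 15108.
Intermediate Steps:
(-1598 + E(26, 51)) + 16709 = (-1598 - 85/26) + 16709 = -41633/26 + 16709 = 392801/26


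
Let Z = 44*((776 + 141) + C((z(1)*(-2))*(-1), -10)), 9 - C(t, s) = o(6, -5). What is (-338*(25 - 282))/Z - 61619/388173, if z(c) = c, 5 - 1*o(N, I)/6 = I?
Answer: 15685552721/7395471996 ≈ 2.1210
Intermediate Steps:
o(N, I) = 30 - 6*I
C(t, s) = -51 (C(t, s) = 9 - (30 - 6*(-5)) = 9 - (30 + 30) = 9 - 1*60 = 9 - 60 = -51)
Z = 38104 (Z = 44*((776 + 141) - 51) = 44*(917 - 51) = 44*866 = 38104)
(-338*(25 - 282))/Z - 61619/388173 = -338*(25 - 282)/38104 - 61619/388173 = -338*(-257)*(1/38104) - 61619*1/388173 = 86866*(1/38104) - 61619/388173 = 43433/19052 - 61619/388173 = 15685552721/7395471996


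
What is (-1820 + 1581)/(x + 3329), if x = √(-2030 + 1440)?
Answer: -795631/11082831 + 239*I*√590/11082831 ≈ -0.07179 + 0.00052381*I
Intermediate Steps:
x = I*√590 (x = √(-590) = I*√590 ≈ 24.29*I)
(-1820 + 1581)/(x + 3329) = (-1820 + 1581)/(I*√590 + 3329) = -239/(3329 + I*√590)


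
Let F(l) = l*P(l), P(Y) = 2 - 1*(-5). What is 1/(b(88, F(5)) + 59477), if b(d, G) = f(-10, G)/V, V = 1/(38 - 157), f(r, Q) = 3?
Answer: 1/59120 ≈ 1.6915e-5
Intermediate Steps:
P(Y) = 7 (P(Y) = 2 + 5 = 7)
V = -1/119 (V = 1/(-119) = -1/119 ≈ -0.0084034)
F(l) = 7*l (F(l) = l*7 = 7*l)
b(d, G) = -357 (b(d, G) = 3/(-1/119) = 3*(-119) = -357)
1/(b(88, F(5)) + 59477) = 1/(-357 + 59477) = 1/59120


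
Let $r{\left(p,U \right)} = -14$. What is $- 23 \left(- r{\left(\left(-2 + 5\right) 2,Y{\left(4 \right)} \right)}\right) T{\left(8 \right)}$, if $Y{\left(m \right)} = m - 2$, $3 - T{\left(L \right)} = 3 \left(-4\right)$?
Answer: $-4830$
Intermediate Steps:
$T{\left(L \right)} = 15$ ($T{\left(L \right)} = 3 - 3 \left(-4\right) = 3 - -12 = 3 + 12 = 15$)
$Y{\left(m \right)} = -2 + m$
$- 23 \left(- r{\left(\left(-2 + 5\right) 2,Y{\left(4 \right)} \right)}\right) T{\left(8 \right)} = - 23 \left(\left(-1\right) \left(-14\right)\right) 15 = \left(-23\right) 14 \cdot 15 = \left(-322\right) 15 = -4830$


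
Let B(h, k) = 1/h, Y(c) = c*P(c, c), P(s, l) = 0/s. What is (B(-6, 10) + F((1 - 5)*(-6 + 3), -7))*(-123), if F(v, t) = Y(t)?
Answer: 41/2 ≈ 20.500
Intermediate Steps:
P(s, l) = 0
Y(c) = 0 (Y(c) = c*0 = 0)
F(v, t) = 0
(B(-6, 10) + F((1 - 5)*(-6 + 3), -7))*(-123) = (1/(-6) + 0)*(-123) = (-1/6 + 0)*(-123) = -1/6*(-123) = 41/2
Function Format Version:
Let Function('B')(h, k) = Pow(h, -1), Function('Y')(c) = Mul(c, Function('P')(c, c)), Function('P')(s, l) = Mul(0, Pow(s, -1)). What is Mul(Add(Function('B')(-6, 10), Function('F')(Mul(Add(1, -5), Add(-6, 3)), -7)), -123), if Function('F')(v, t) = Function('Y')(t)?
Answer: Rational(41, 2) ≈ 20.500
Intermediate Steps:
Function('P')(s, l) = 0
Function('Y')(c) = 0 (Function('Y')(c) = Mul(c, 0) = 0)
Function('F')(v, t) = 0
Mul(Add(Function('B')(-6, 10), Function('F')(Mul(Add(1, -5), Add(-6, 3)), -7)), -123) = Mul(Add(Pow(-6, -1), 0), -123) = Mul(Add(Rational(-1, 6), 0), -123) = Mul(Rational(-1, 6), -123) = Rational(41, 2)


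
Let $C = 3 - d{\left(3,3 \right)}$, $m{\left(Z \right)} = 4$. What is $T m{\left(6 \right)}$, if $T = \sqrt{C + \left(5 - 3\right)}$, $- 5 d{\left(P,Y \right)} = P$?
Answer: $\frac{8 \sqrt{35}}{5} \approx 9.4657$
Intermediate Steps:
$d{\left(P,Y \right)} = - \frac{P}{5}$
$C = \frac{18}{5}$ ($C = 3 - \left(- \frac{1}{5}\right) 3 = 3 - - \frac{3}{5} = 3 + \frac{3}{5} = \frac{18}{5} \approx 3.6$)
$T = \frac{2 \sqrt{35}}{5}$ ($T = \sqrt{\frac{18}{5} + \left(5 - 3\right)} = \sqrt{\frac{18}{5} + 2} = \sqrt{\frac{28}{5}} = \frac{2 \sqrt{35}}{5} \approx 2.3664$)
$T m{\left(6 \right)} = \frac{2 \sqrt{35}}{5} \cdot 4 = \frac{8 \sqrt{35}}{5}$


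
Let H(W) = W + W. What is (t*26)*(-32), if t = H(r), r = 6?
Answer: -9984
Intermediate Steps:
H(W) = 2*W
t = 12 (t = 2*6 = 12)
(t*26)*(-32) = (12*26)*(-32) = 312*(-32) = -9984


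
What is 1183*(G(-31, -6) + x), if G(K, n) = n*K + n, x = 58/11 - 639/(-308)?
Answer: 9751807/44 ≈ 2.2163e+5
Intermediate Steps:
x = 2263/308 (x = 58*(1/11) - 639*(-1/308) = 58/11 + 639/308 = 2263/308 ≈ 7.3474)
G(K, n) = n + K*n (G(K, n) = K*n + n = n + K*n)
1183*(G(-31, -6) + x) = 1183*(-6*(1 - 31) + 2263/308) = 1183*(-6*(-30) + 2263/308) = 1183*(180 + 2263/308) = 1183*(57703/308) = 9751807/44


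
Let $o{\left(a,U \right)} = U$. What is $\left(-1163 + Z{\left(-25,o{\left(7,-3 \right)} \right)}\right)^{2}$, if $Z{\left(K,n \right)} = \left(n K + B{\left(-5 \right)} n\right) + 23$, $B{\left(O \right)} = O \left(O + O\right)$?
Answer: $1476225$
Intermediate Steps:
$B{\left(O \right)} = 2 O^{2}$ ($B{\left(O \right)} = O 2 O = 2 O^{2}$)
$Z{\left(K,n \right)} = 23 + 50 n + K n$ ($Z{\left(K,n \right)} = \left(n K + 2 \left(-5\right)^{2} n\right) + 23 = \left(K n + 2 \cdot 25 n\right) + 23 = \left(K n + 50 n\right) + 23 = \left(50 n + K n\right) + 23 = 23 + 50 n + K n$)
$\left(-1163 + Z{\left(-25,o{\left(7,-3 \right)} \right)}\right)^{2} = \left(-1163 + \left(23 + 50 \left(-3\right) - -75\right)\right)^{2} = \left(-1163 + \left(23 - 150 + 75\right)\right)^{2} = \left(-1163 - 52\right)^{2} = \left(-1215\right)^{2} = 1476225$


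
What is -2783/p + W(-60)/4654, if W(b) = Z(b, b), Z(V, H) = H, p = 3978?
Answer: -507337/712062 ≈ -0.71249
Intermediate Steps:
W(b) = b
-2783/p + W(-60)/4654 = -2783/3978 - 60/4654 = -2783*1/3978 - 60*1/4654 = -2783/3978 - 30/2327 = -507337/712062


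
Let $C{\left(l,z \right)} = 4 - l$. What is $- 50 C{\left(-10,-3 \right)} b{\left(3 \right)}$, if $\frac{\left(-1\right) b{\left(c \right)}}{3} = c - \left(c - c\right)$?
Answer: $6300$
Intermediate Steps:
$b{\left(c \right)} = - 3 c$ ($b{\left(c \right)} = - 3 \left(c - \left(c - c\right)\right) = - 3 \left(c - 0\right) = - 3 \left(c + 0\right) = - 3 c$)
$- 50 C{\left(-10,-3 \right)} b{\left(3 \right)} = - 50 \left(4 - -10\right) \left(\left(-3\right) 3\right) = - 50 \left(4 + 10\right) \left(-9\right) = \left(-50\right) 14 \left(-9\right) = \left(-700\right) \left(-9\right) = 6300$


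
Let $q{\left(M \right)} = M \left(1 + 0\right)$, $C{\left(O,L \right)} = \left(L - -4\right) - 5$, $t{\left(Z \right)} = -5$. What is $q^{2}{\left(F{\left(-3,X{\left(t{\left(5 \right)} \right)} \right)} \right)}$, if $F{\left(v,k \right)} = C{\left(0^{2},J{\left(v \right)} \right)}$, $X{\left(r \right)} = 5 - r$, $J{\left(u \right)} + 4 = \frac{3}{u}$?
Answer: $36$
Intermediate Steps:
$J{\left(u \right)} = -4 + \frac{3}{u}$
$C{\left(O,L \right)} = -1 + L$ ($C{\left(O,L \right)} = \left(L + 4\right) - 5 = \left(4 + L\right) - 5 = -1 + L$)
$F{\left(v,k \right)} = -5 + \frac{3}{v}$ ($F{\left(v,k \right)} = -1 - \left(4 - \frac{3}{v}\right) = -5 + \frac{3}{v}$)
$q{\left(M \right)} = M$ ($q{\left(M \right)} = M 1 = M$)
$q^{2}{\left(F{\left(-3,X{\left(t{\left(5 \right)} \right)} \right)} \right)} = \left(-5 + \frac{3}{-3}\right)^{2} = \left(-5 + 3 \left(- \frac{1}{3}\right)\right)^{2} = \left(-5 - 1\right)^{2} = \left(-6\right)^{2} = 36$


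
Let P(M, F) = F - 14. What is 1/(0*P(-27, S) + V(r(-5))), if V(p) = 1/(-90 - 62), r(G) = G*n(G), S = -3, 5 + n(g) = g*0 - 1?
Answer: -152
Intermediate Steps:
n(g) = -6 (n(g) = -5 + (g*0 - 1) = -5 + (0 - 1) = -5 - 1 = -6)
P(M, F) = -14 + F
r(G) = -6*G (r(G) = G*(-6) = -6*G)
V(p) = -1/152 (V(p) = 1/(-152) = -1/152)
1/(0*P(-27, S) + V(r(-5))) = 1/(0*(-14 - 3) - 1/152) = 1/(0*(-17) - 1/152) = 1/(0 - 1/152) = 1/(-1/152) = -152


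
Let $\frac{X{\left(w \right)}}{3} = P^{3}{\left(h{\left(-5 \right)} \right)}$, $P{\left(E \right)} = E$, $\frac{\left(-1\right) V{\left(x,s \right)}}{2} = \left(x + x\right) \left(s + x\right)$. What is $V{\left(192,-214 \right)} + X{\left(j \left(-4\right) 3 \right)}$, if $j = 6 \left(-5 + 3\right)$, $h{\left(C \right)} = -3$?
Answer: $16815$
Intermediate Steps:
$V{\left(x,s \right)} = - 4 x \left(s + x\right)$ ($V{\left(x,s \right)} = - 2 \left(x + x\right) \left(s + x\right) = - 2 \cdot 2 x \left(s + x\right) = - 4 x \left(s + x\right)$)
$j = -12$ ($j = 6 \left(-2\right) = -12$)
$X{\left(w \right)} = -81$ ($X{\left(w \right)} = 3 \left(-3\right)^{3} = 3 \left(-27\right) = -81$)
$V{\left(192,-214 \right)} + X{\left(j \left(-4\right) 3 \right)} = \left(-4\right) 192 \left(-214 + 192\right) - 81 = \left(-4\right) 192 \left(-22\right) - 81 = 16896 - 81 = 16815$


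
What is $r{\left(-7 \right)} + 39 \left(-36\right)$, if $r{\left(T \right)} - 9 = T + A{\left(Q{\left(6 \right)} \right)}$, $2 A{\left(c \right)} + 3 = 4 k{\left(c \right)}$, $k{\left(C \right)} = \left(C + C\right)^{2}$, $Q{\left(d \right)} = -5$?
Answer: $- \frac{2407}{2} \approx -1203.5$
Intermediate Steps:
$k{\left(C \right)} = 4 C^{2}$ ($k{\left(C \right)} = \left(2 C\right)^{2} = 4 C^{2}$)
$A{\left(c \right)} = - \frac{3}{2} + 8 c^{2}$ ($A{\left(c \right)} = - \frac{3}{2} + \frac{4 \cdot 4 c^{2}}{2} = - \frac{3}{2} + \frac{16 c^{2}}{2} = - \frac{3}{2} + 8 c^{2}$)
$r{\left(T \right)} = \frac{415}{2} + T$ ($r{\left(T \right)} = 9 - \left(\frac{3}{2} - 200 - T\right) = 9 + \left(T + \left(- \frac{3}{2} + 8 \cdot 25\right)\right) = 9 + \left(T + \left(- \frac{3}{2} + 200\right)\right) = 9 + \left(T + \frac{397}{2}\right) = 9 + \left(\frac{397}{2} + T\right) = \frac{415}{2} + T$)
$r{\left(-7 \right)} + 39 \left(-36\right) = \left(\frac{415}{2} - 7\right) + 39 \left(-36\right) = \frac{401}{2} - 1404 = - \frac{2407}{2}$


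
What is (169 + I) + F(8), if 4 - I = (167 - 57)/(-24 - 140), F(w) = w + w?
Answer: 15553/82 ≈ 189.67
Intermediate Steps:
F(w) = 2*w
I = 383/82 (I = 4 - (167 - 57)/(-24 - 140) = 4 - 110/(-164) = 4 - 110*(-1)/164 = 4 - 1*(-55/82) = 4 + 55/82 = 383/82 ≈ 4.6707)
(169 + I) + F(8) = (169 + 383/82) + 2*8 = 14241/82 + 16 = 15553/82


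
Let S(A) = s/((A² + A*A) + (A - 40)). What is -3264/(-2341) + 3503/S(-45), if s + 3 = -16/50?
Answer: -812876571463/194303 ≈ -4.1836e+6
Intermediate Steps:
s = -83/25 (s = -3 - 16/50 = -3 - 16*1/50 = -3 - 8/25 = -83/25 ≈ -3.3200)
S(A) = -83/(25*(-40 + A + 2*A²)) (S(A) = -83/(25*((A² + A*A) + (A - 40))) = -83/(25*((A² + A²) + (-40 + A))) = -83/(25*(2*A² + (-40 + A))) = -83/(25*(-40 + A + 2*A²)))
-3264/(-2341) + 3503/S(-45) = -3264/(-2341) + 3503/((-83/(-1000 + 25*(-45) + 50*(-45)²))) = -3264*(-1/2341) + 3503/((-83/(-1000 - 1125 + 50*2025))) = 3264/2341 + 3503/((-83/(-1000 - 1125 + 101250))) = 3264/2341 + 3503/((-83/99125)) = 3264/2341 + 3503/((-83*1/99125)) = 3264/2341 + 3503/(-83/99125) = 3264/2341 + 3503*(-99125/83) = 3264/2341 - 347234875/83 = -812876571463/194303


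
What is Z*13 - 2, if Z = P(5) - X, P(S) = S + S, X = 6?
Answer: 50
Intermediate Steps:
P(S) = 2*S
Z = 4 (Z = 2*5 - 1*6 = 10 - 6 = 4)
Z*13 - 2 = 4*13 - 2 = 52 - 2 = 50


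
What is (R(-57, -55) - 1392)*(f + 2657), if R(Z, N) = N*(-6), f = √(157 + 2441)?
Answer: -2821734 - 1062*√2598 ≈ -2.8759e+6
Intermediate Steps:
f = √2598 ≈ 50.971
R(Z, N) = -6*N
(R(-57, -55) - 1392)*(f + 2657) = (-6*(-55) - 1392)*(√2598 + 2657) = (330 - 1392)*(2657 + √2598) = -1062*(2657 + √2598) = -2821734 - 1062*√2598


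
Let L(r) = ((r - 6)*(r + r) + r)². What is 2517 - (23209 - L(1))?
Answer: -20611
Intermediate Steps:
L(r) = (r + 2*r*(-6 + r))² (L(r) = ((-6 + r)*(2*r) + r)² = (2*r*(-6 + r) + r)² = (r + 2*r*(-6 + r))²)
2517 - (23209 - L(1)) = 2517 - (23209 - 1²*(-11 + 2*1)²) = 2517 - (23209 - (-11 + 2)²) = 2517 - (23209 - (-9)²) = 2517 - (23209 - 81) = 2517 - 1*23128 = 2517 - 23128 = -20611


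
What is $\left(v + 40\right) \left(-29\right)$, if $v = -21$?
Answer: $-551$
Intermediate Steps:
$\left(v + 40\right) \left(-29\right) = \left(-21 + 40\right) \left(-29\right) = 19 \left(-29\right) = -551$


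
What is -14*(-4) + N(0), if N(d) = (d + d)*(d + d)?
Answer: 56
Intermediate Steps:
N(d) = 4*d² (N(d) = (2*d)*(2*d) = 4*d²)
-14*(-4) + N(0) = -14*(-4) + 4*0² = 56 + 4*0 = 56 + 0 = 56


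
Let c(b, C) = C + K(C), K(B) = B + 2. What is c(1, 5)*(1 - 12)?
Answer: -132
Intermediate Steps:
K(B) = 2 + B
c(b, C) = 2 + 2*C (c(b, C) = C + (2 + C) = 2 + 2*C)
c(1, 5)*(1 - 12) = (2 + 2*5)*(1 - 12) = (2 + 10)*(-11) = 12*(-11) = -132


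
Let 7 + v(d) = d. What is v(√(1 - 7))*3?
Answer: -21 + 3*I*√6 ≈ -21.0 + 7.3485*I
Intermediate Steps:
v(d) = -7 + d
v(√(1 - 7))*3 = (-7 + √(1 - 7))*3 = (-7 + √(-6))*3 = (-7 + I*√6)*3 = -21 + 3*I*√6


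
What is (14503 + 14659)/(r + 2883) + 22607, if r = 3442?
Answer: 143018437/6325 ≈ 22612.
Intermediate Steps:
(14503 + 14659)/(r + 2883) + 22607 = (14503 + 14659)/(3442 + 2883) + 22607 = 29162/6325 + 22607 = 143018437/6325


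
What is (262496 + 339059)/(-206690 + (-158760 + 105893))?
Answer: -601555/259557 ≈ -2.3176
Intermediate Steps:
(262496 + 339059)/(-206690 + (-158760 + 105893)) = 601555/(-206690 - 52867) = 601555/(-259557) = 601555*(-1/259557) = -601555/259557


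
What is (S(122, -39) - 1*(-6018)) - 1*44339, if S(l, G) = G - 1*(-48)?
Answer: -38312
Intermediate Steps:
S(l, G) = 48 + G (S(l, G) = G + 48 = 48 + G)
(S(122, -39) - 1*(-6018)) - 1*44339 = ((48 - 39) - 1*(-6018)) - 1*44339 = (9 + 6018) - 44339 = 6027 - 44339 = -38312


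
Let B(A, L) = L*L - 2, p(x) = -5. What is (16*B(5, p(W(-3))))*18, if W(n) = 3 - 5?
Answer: 6624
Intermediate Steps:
W(n) = -2
B(A, L) = -2 + L² (B(A, L) = L² - 2 = -2 + L²)
(16*B(5, p(W(-3))))*18 = (16*(-2 + (-5)²))*18 = (16*(-2 + 25))*18 = (16*23)*18 = 368*18 = 6624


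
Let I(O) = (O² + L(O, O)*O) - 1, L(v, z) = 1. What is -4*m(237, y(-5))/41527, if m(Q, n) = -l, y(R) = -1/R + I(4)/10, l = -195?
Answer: -780/41527 ≈ -0.018783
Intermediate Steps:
I(O) = -1 + O + O² (I(O) = (O² + 1*O) - 1 = (O² + O) - 1 = (O + O²) - 1 = -1 + O + O²)
y(R) = 19/10 - 1/R (y(R) = -1/R + (-1 + 4 + 4²)/10 = -1/R + (-1 + 4 + 16)*(⅒) = -1/R + 19*(⅒) = -1/R + 19/10 = 19/10 - 1/R)
m(Q, n) = 195 (m(Q, n) = -1*(-195) = 195)
-4*m(237, y(-5))/41527 = -780/41527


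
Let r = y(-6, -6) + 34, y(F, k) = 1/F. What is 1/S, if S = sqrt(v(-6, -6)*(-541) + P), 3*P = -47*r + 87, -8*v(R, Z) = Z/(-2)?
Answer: -6*I*sqrt(42938)/21469 ≈ -0.057911*I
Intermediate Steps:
v(R, Z) = Z/16 (v(R, Z) = -Z/(8*(-2)) = -Z*(-1)/(8*2) = -(-1)*Z/16 = Z/16)
r = 203/6 (r = 1/(-6) + 34 = -1/6 + 34 = 203/6 ≈ 33.833)
P = -9019/18 (P = (-47*203/6 + 87)/3 = (-9541/6 + 87)/3 = (1/3)*(-9019/6) = -9019/18 ≈ -501.06)
S = I*sqrt(42938)/12 (S = sqrt(((1/16)*(-6))*(-541) - 9019/18) = sqrt(-3/8*(-541) - 9019/18) = sqrt(1623/8 - 9019/18) = sqrt(-21469/72) = I*sqrt(42938)/12 ≈ 17.268*I)
1/S = 1/(I*sqrt(42938)/12) = -6*I*sqrt(42938)/21469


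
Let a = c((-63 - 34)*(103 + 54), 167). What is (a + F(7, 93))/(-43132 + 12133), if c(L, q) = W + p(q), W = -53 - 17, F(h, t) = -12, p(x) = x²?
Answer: -9269/10333 ≈ -0.89703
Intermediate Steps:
W = -70
c(L, q) = -70 + q²
a = 27819 (a = -70 + 167² = -70 + 27889 = 27819)
(a + F(7, 93))/(-43132 + 12133) = (27819 - 12)/(-43132 + 12133) = 27807/(-30999) = 27807*(-1/30999) = -9269/10333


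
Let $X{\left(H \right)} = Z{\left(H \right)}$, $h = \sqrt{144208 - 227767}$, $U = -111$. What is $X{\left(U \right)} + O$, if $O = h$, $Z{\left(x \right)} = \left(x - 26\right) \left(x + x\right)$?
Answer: $30414 + i \sqrt{83559} \approx 30414.0 + 289.07 i$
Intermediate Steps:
$Z{\left(x \right)} = 2 x \left(-26 + x\right)$ ($Z{\left(x \right)} = \left(-26 + x\right) 2 x = 2 x \left(-26 + x\right)$)
$h = i \sqrt{83559}$ ($h = \sqrt{-83559} = i \sqrt{83559} \approx 289.07 i$)
$X{\left(H \right)} = 2 H \left(-26 + H\right)$
$O = i \sqrt{83559} \approx 289.07 i$
$X{\left(U \right)} + O = 2 \left(-111\right) \left(-26 - 111\right) + i \sqrt{83559} = 2 \left(-111\right) \left(-137\right) + i \sqrt{83559} = 30414 + i \sqrt{83559}$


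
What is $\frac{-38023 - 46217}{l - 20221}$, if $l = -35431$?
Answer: $\frac{21060}{13913} \approx 1.5137$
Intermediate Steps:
$\frac{-38023 - 46217}{l - 20221} = \frac{-38023 - 46217}{-35431 - 20221} = - \frac{84240}{-55652} = \left(-84240\right) \left(- \frac{1}{55652}\right) = \frac{21060}{13913}$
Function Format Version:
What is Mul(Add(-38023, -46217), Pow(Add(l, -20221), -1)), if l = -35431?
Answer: Rational(21060, 13913) ≈ 1.5137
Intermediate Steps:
Mul(Add(-38023, -46217), Pow(Add(l, -20221), -1)) = Mul(Add(-38023, -46217), Pow(Add(-35431, -20221), -1)) = Mul(-84240, Pow(-55652, -1)) = Mul(-84240, Rational(-1, 55652)) = Rational(21060, 13913)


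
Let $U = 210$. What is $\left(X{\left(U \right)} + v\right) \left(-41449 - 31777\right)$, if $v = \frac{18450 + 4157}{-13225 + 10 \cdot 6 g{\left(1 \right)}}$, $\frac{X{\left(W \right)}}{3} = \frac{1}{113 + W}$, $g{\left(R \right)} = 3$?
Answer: $\frac{27991316804}{221765} \approx 1.2622 \cdot 10^{5}$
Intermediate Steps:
$X{\left(W \right)} = \frac{3}{113 + W}$
$v = - \frac{22607}{13045}$ ($v = \frac{18450 + 4157}{-13225 + 10 \cdot 6 \cdot 3} = \frac{22607}{-13225 + 60 \cdot 3} = \frac{22607}{-13225 + 180} = \frac{22607}{-13045} = 22607 \left(- \frac{1}{13045}\right) = - \frac{22607}{13045} \approx -1.733$)
$\left(X{\left(U \right)} + v\right) \left(-41449 - 31777\right) = \left(\frac{3}{113 + 210} - \frac{22607}{13045}\right) \left(-41449 - 31777\right) = \left(\frac{3}{323} - \frac{22607}{13045}\right) \left(-73226\right) = \left(- \frac{7262926}{4213535}\right) \left(-73226\right) = \frac{27991316804}{221765}$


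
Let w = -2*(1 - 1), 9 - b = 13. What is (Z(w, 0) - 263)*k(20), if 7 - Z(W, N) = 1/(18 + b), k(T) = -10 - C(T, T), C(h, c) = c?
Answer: 53775/7 ≈ 7682.1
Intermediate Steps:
b = -4 (b = 9 - 1*13 = 9 - 13 = -4)
k(T) = -10 - T
w = 0 (w = -2*0 = 0)
Z(W, N) = 97/14 (Z(W, N) = 7 - 1/(18 - 4) = 7 - 1/14 = 97/14)
(Z(w, 0) - 263)*k(20) = (97/14 - 263)*(-10 - 1*20) = -3585*(-10 - 20)/14 = -3585/14*(-30) = 53775/7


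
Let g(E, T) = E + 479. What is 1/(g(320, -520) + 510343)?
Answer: 1/511142 ≈ 1.9564e-6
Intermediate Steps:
g(E, T) = 479 + E
1/(g(320, -520) + 510343) = 1/((479 + 320) + 510343) = 1/(799 + 510343) = 1/511142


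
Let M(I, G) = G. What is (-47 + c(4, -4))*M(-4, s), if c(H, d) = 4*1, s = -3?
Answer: 129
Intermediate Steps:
c(H, d) = 4
(-47 + c(4, -4))*M(-4, s) = (-47 + 4)*(-3) = -43*(-3) = 129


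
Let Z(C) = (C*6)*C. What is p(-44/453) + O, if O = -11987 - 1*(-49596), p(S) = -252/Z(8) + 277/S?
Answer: 12234289/352 ≈ 34757.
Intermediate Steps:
Z(C) = 6*C² (Z(C) = (6*C)*C = 6*C²)
p(S) = -21/32 + 277/S (p(S) = -252/(6*8²) + 277/S = -252/(6*64) + 277/S = -252/384 + 277/S = -252*1/384 + 277/S = -21/32 + 277/S)
O = 37609 (O = -11987 + 49596 = 37609)
p(-44/453) + O = (-21/32 + 277/((-44/453))) + 37609 = (-21/32 + 277/((-44*1/453))) + 37609 = (-21/32 + 277/(-44/453)) + 37609 = (-21/32 + 277*(-453/44)) + 37609 = (-21/32 - 125481/44) + 37609 = -1004079/352 + 37609 = 12234289/352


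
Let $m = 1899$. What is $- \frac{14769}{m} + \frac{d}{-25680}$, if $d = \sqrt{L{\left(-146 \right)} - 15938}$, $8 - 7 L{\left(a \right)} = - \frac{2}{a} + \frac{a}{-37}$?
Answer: $- \frac{1641}{211} - \frac{i \sqrt{116269890279}}{69361680} \approx -7.7773 - 0.004916 i$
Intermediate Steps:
$L{\left(a \right)} = \frac{8}{7} + \frac{a}{259} + \frac{2}{7 a}$ ($L{\left(a \right)} = \frac{8}{7} - \frac{- \frac{2}{a} + \frac{a}{-37}}{7} = \frac{8}{7} - \frac{- \frac{2}{a} + a \left(- \frac{1}{37}\right)}{7} = \frac{8}{7} - \frac{- \frac{2}{a} - \frac{a}{37}}{7} = \frac{8}{7} + \left(\frac{a}{259} + \frac{2}{7 a}\right) = \frac{8}{7} + \frac{a}{259} + \frac{2}{7 a}$)
$d = \frac{i \sqrt{116269890279}}{2701}$ ($d = \sqrt{\frac{74 - 146 \left(296 - 146\right)}{259 \left(-146\right)} - 15938} = \sqrt{\frac{1}{259} \left(- \frac{1}{146}\right) \left(74 - 21900\right) - 15938} = \sqrt{\frac{1}{259} \left(- \frac{1}{146}\right) \left(-21826\right) - 15938} = \sqrt{\frac{1559}{2701} - 15938} = \sqrt{- \frac{43046979}{2701}} = \frac{i \sqrt{116269890279}}{2701} \approx 126.24 i$)
$- \frac{14769}{m} + \frac{d}{-25680} = - \frac{14769}{1899} + \frac{\frac{1}{2701} i \sqrt{116269890279}}{-25680} = \left(-14769\right) \frac{1}{1899} + \frac{i \sqrt{116269890279}}{2701} \left(- \frac{1}{25680}\right) = - \frac{1641}{211} - \frac{i \sqrt{116269890279}}{69361680}$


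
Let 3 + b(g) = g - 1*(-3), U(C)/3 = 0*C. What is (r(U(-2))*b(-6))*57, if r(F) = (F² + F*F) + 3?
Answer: -1026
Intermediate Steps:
U(C) = 0 (U(C) = 3*(0*C) = 3*0 = 0)
b(g) = g (b(g) = -3 + (g - 1*(-3)) = -3 + (g + 3) = -3 + (3 + g) = g)
r(F) = 3 + 2*F² (r(F) = (F² + F²) + 3 = 2*F² + 3 = 3 + 2*F²)
(r(U(-2))*b(-6))*57 = ((3 + 2*0²)*(-6))*57 = ((3 + 2*0)*(-6))*57 = ((3 + 0)*(-6))*57 = (3*(-6))*57 = -18*57 = -1026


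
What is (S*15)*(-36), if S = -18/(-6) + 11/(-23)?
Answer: -31320/23 ≈ -1361.7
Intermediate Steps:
S = 58/23 (S = -18*(-1/6) + 11*(-1/23) = 3 - 11/23 = 58/23 ≈ 2.5217)
(S*15)*(-36) = ((58/23)*15)*(-36) = (870/23)*(-36) = -31320/23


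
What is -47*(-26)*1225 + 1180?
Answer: 1498130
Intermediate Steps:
-47*(-26)*1225 + 1180 = 1222*1225 + 1180 = 1496950 + 1180 = 1498130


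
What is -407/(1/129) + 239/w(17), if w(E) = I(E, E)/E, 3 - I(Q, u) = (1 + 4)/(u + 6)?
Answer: -3266743/64 ≈ -51043.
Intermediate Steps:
I(Q, u) = 3 - 5/(6 + u) (I(Q, u) = 3 - (1 + 4)/(u + 6) = 3 - 5/(6 + u))
w(E) = (13 + 3*E)/(E*(6 + E)) (w(E) = ((13 + 3*E)/(6 + E))/E = (13 + 3*E)/(E*(6 + E)))
-407/(1/129) + 239/w(17) = -407/(1/129) + 239/(((13 + 3*17)/(17*(6 + 17)))) = -407/1/129 + 239/(((1/17)*(13 + 51)/23)) = -407*129 + 239/(((1/17)*(1/23)*64)) = -52503 + 239/(64/391) = -52503 + 239*(391/64) = -52503 + 93449/64 = -3266743/64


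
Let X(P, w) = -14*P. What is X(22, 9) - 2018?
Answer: -2326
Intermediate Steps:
X(P, w) = -14*P
X(22, 9) - 2018 = -14*22 - 2018 = -308 - 2018 = -2326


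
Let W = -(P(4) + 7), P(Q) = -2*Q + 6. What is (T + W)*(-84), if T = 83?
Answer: -6552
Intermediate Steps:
P(Q) = 6 - 2*Q
W = -5 (W = -((6 - 2*4) + 7) = -((6 - 8) + 7) = -(-2 + 7) = -1*5 = -5)
(T + W)*(-84) = (83 - 5)*(-84) = 78*(-84) = -6552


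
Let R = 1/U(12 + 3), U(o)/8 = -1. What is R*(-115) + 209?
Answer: 1787/8 ≈ 223.38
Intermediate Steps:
U(o) = -8 (U(o) = 8*(-1) = -8)
R = -1/8 (R = 1/(-8) = -1/8 ≈ -0.12500)
R*(-115) + 209 = -1/8*(-115) + 209 = 115/8 + 209 = 1787/8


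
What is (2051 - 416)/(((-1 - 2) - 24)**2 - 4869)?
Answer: -109/276 ≈ -0.39493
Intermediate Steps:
(2051 - 416)/(((-1 - 2) - 24)**2 - 4869) = 1635/((-3 - 24)**2 - 4869) = 1635/((-27)**2 - 4869) = 1635/(729 - 4869) = 1635/(-4140) = 1635*(-1/4140) = -109/276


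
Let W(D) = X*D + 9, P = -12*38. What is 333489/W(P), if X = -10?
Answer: 111163/1523 ≈ 72.990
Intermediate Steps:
P = -456
W(D) = 9 - 10*D (W(D) = -10*D + 9 = 9 - 10*D)
333489/W(P) = 333489/(9 - 10*(-456)) = 333489/(9 + 4560) = 333489/4569 = 333489*(1/4569) = 111163/1523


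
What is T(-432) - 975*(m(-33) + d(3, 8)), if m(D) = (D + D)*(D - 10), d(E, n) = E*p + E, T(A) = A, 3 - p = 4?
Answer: -2767482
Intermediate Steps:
p = -1 (p = 3 - 1*4 = 3 - 4 = -1)
d(E, n) = 0 (d(E, n) = E*(-1) + E = -E + E = 0)
m(D) = 2*D*(-10 + D) (m(D) = (2*D)*(-10 + D) = 2*D*(-10 + D))
T(-432) - 975*(m(-33) + d(3, 8)) = -432 - 975*(2*(-33)*(-10 - 33) + 0) = -432 - 975*(2*(-33)*(-43) + 0) = -432 - 975*(2838 + 0) = -432 - 975*2838 = -432 - 1*2767050 = -432 - 2767050 = -2767482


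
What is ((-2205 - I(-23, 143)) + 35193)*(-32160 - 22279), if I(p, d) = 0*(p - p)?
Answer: -1795833732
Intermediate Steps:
I(p, d) = 0 (I(p, d) = 0*0 = 0)
((-2205 - I(-23, 143)) + 35193)*(-32160 - 22279) = ((-2205 - 1*0) + 35193)*(-32160 - 22279) = ((-2205 + 0) + 35193)*(-54439) = (-2205 + 35193)*(-54439) = 32988*(-54439) = -1795833732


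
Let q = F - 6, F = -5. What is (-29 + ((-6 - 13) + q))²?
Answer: 3481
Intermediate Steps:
q = -11 (q = -5 - 6 = -11)
(-29 + ((-6 - 13) + q))² = (-29 + ((-6 - 13) - 11))² = (-29 + (-19 - 11))² = (-29 - 30)² = (-59)² = 3481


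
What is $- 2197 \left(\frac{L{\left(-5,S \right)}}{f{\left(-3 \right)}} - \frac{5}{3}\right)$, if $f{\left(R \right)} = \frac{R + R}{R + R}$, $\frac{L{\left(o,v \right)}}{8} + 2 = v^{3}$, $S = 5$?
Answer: $- \frac{6474559}{3} \approx -2.1582 \cdot 10^{6}$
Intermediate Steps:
$L{\left(o,v \right)} = -16 + 8 v^{3}$
$f{\left(R \right)} = 1$ ($f{\left(R \right)} = \frac{2 R}{2 R} = 2 R \frac{1}{2 R} = 1$)
$- 2197 \left(\frac{L{\left(-5,S \right)}}{f{\left(-3 \right)}} - \frac{5}{3}\right) = - 2197 \left(\frac{-16 + 8 \cdot 5^{3}}{1} - \frac{5}{3}\right) = - 2197 \left(\left(-16 + 8 \cdot 125\right) 1 - \frac{5}{3}\right) = - 2197 \left(\left(-16 + 1000\right) 1 - \frac{5}{3}\right) = - 2197 \left(984 \cdot 1 - \frac{5}{3}\right) = - 2197 \left(984 - \frac{5}{3}\right) = \left(-2197\right) \frac{2947}{3} = - \frac{6474559}{3}$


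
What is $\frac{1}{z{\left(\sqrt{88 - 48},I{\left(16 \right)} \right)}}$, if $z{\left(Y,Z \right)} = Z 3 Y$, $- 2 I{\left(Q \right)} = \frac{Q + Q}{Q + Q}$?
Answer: $- \frac{\sqrt{10}}{30} \approx -0.10541$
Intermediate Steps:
$I{\left(Q \right)} = - \frac{1}{2}$ ($I{\left(Q \right)} = - \frac{\left(Q + Q\right) \frac{1}{Q + Q}}{2} = - \frac{2 Q \frac{1}{2 Q}}{2} = \left(- \frac{1}{2}\right) 1 = - \frac{1}{2}$)
$z{\left(Y,Z \right)} = 3 Y Z$ ($z{\left(Y,Z \right)} = 3 Z Y = 3 Y Z$)
$\frac{1}{z{\left(\sqrt{88 - 48},I{\left(16 \right)} \right)}} = \frac{1}{3 \sqrt{88 - 48} \left(- \frac{1}{2}\right)} = \frac{1}{3 \sqrt{40} \left(- \frac{1}{2}\right)} = \frac{1}{3 \cdot 2 \sqrt{10} \left(- \frac{1}{2}\right)} = \frac{1}{\left(-3\right) \sqrt{10}} = - \frac{\sqrt{10}}{30}$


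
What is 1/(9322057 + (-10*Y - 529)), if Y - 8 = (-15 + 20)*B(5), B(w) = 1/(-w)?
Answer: 1/9321458 ≈ 1.0728e-7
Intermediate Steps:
B(w) = -1/w
Y = 7 (Y = 8 + (-15 + 20)*(-1/5) = 8 + 5*(-1*1/5) = 8 + 5*(-1/5) = 8 - 1 = 7)
1/(9322057 + (-10*Y - 529)) = 1/(9322057 + (-10*7 - 529)) = 1/(9322057 + (-70 - 529)) = 1/(9322057 - 599) = 1/9321458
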